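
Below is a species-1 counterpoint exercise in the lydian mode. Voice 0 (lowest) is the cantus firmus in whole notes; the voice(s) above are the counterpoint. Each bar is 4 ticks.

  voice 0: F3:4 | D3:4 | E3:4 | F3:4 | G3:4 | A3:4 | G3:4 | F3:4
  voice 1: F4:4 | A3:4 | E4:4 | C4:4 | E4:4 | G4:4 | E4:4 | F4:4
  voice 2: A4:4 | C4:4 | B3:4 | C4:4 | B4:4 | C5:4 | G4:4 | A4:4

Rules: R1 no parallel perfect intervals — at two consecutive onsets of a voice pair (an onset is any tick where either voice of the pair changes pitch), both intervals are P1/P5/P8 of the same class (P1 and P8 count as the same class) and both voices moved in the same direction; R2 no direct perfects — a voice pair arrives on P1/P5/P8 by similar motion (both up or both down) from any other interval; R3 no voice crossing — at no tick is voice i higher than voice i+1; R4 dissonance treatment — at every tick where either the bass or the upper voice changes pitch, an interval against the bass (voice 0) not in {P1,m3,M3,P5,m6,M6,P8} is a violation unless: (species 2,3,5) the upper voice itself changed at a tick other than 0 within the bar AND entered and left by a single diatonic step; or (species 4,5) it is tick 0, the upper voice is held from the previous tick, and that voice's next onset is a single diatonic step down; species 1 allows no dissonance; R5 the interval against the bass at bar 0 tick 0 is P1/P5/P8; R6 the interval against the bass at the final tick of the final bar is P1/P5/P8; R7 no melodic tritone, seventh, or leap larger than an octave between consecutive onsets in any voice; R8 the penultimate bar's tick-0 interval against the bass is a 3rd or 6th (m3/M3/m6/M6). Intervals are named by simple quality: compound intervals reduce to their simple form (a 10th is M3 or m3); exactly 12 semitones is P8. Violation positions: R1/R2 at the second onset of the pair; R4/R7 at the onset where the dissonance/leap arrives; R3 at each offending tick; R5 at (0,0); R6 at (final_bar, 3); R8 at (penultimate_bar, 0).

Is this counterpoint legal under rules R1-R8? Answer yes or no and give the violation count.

bar 0: v0=F3 v1=F4 v2=A4 (M3)
bar 1: v0=D3 v1=A3 v2=C4 (m7)
bar 2: v0=E3 v1=E4 v2=B3 (P5)
bar 3: v0=F3 v1=C4 v2=C4 (P5)
bar 4: v0=G3 v1=E4 v2=B4 (M3)
bar 5: v0=A3 v1=G4 v2=C5 (m3)
bar 6: v0=G3 v1=E4 v2=G4 (P8)
bar 7: v0=F3 v1=F4 v2=A4 (M3)
  R5 @ bar0.0: opens on M3
  R2 @ bar1.0: F3/F4 P8 -> D3/A3 P5 similar
  R4 @ bar1.0: D3/C4 m7 untreated
  R2 @ bar2.0: D3/A3 P5 -> E3/E4 P8 similar
  R3 @ bar2.0: E4 above B3
  R3 @ bar2.1: E4 above B3
  R3 @ bar2.2: E4 above B3
  R3 @ bar2.3: E4 above B3
  R1 @ bar3.0: E3/B3 P5 -> F3/C4 P5 similar
  R2 @ bar4.0: C4/C4 P1 -> E4/B4 P5 similar
  R7 @ bar4.0: C4->B4 leap 11st
  R4 @ bar5.0: A3/G4 m7 untreated
  R2 @ bar6.0: A3/C5 m3 -> G3/G4 P8 similar
  R8 @ bar6.0: penult P8 not 3rd/6th
  R6 @ bar7.3: closes on M3

No (15 violations)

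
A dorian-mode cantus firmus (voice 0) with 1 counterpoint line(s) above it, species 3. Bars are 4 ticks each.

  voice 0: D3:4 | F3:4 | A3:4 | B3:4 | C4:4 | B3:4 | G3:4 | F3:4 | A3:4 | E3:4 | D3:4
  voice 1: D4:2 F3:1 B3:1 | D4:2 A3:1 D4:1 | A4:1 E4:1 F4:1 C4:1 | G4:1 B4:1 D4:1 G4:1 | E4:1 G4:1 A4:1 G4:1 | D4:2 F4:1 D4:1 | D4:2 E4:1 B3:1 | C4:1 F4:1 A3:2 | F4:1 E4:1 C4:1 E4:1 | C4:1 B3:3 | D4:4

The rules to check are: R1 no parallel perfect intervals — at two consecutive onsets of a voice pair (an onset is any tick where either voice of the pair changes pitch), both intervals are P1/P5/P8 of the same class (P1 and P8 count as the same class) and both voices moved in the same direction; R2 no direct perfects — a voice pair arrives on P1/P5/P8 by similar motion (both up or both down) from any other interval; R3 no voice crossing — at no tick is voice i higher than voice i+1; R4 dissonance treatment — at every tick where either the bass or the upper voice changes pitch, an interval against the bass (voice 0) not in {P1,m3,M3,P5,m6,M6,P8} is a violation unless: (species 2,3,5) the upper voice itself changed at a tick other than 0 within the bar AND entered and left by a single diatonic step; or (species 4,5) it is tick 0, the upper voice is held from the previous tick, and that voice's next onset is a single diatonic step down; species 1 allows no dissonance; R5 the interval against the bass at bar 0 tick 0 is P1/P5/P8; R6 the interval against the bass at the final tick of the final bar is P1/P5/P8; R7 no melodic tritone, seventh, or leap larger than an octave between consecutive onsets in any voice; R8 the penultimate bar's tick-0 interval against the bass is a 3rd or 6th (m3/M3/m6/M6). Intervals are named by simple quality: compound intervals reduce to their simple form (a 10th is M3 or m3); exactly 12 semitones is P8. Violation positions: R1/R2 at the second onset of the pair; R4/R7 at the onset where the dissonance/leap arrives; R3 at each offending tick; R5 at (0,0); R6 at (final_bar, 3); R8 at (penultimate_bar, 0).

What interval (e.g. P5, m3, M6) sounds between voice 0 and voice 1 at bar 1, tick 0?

M6

voice 0=F3 voice 1=D4 -> M6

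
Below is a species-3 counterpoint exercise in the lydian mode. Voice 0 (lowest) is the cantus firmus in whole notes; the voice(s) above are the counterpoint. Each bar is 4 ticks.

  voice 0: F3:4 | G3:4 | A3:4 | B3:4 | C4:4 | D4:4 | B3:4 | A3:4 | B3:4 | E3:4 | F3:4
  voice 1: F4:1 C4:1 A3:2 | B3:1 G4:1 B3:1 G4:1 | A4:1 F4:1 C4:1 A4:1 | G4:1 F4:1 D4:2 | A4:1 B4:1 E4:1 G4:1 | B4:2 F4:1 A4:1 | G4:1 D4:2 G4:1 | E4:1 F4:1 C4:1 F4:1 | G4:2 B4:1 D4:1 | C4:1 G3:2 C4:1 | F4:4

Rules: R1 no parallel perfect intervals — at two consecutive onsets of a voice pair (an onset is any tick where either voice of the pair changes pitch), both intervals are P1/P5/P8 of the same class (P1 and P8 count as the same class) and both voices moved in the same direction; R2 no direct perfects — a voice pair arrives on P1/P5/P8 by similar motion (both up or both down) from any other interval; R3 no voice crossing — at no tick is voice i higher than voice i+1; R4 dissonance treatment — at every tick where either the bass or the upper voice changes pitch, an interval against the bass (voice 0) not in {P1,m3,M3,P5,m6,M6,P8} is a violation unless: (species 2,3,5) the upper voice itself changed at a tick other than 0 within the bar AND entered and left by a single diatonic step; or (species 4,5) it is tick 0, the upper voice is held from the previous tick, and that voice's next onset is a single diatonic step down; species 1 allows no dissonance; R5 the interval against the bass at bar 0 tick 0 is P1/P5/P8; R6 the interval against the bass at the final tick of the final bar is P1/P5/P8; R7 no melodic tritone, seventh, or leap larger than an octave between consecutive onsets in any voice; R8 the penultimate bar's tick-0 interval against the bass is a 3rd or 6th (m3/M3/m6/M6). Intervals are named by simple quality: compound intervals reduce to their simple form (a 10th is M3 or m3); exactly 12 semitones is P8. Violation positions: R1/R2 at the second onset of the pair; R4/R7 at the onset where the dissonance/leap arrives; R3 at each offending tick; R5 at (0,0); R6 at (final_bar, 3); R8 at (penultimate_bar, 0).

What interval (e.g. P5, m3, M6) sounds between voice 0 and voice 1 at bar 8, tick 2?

voice 0=B3 voice 1=B4 -> P8

P8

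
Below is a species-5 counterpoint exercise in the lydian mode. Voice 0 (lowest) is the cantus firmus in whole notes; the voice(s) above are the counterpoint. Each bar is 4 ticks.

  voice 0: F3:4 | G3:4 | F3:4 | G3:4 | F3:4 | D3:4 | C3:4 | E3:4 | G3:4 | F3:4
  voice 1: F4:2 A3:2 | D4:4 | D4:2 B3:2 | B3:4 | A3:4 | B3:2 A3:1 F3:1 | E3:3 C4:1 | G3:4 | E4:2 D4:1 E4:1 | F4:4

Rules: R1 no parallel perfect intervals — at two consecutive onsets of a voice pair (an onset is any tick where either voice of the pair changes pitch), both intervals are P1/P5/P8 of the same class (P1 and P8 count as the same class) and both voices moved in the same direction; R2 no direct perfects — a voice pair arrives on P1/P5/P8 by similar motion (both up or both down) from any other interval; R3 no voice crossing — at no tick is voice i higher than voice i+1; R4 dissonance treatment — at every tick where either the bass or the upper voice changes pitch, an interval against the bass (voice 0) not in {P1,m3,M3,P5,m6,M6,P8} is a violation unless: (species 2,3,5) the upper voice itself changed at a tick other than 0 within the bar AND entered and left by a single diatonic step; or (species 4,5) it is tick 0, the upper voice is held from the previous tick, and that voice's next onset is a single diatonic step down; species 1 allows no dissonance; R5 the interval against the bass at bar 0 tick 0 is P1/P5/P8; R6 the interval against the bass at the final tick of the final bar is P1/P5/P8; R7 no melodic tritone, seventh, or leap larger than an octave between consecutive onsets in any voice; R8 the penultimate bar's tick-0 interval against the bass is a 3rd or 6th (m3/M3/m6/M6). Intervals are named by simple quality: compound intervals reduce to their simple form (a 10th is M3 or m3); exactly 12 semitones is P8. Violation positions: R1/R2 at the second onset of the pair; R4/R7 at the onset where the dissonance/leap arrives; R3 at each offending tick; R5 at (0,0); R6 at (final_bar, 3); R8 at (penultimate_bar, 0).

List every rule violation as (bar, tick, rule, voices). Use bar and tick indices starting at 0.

bar 0: v0=F3 v1=F4 downbeat P8
bar 1: v0=G3 v1=D4 downbeat P5
bar 2: v0=F3 v1=D4 downbeat M6
bar 3: v0=G3 v1=B3 downbeat M3
bar 4: v0=F3 v1=A3 downbeat M3
bar 5: v0=D3 v1=B3 downbeat M6
bar 6: v0=C3 v1=E3 downbeat M3
bar 7: v0=E3 v1=G3 downbeat m3
bar 8: v0=G3 v1=E4 downbeat M6
bar 9: v0=F3 v1=F4 downbeat P8
  -> R2 @ bar 1 tick 0 v(0, 1): F3/A3 M3 -> G3/D4 P5 similar
  -> R4 @ bar 2 tick 2 v(0, 1): F3/B3 TT untreated

(1, 0, R2, (0, 1))
(2, 2, R4, (0, 1))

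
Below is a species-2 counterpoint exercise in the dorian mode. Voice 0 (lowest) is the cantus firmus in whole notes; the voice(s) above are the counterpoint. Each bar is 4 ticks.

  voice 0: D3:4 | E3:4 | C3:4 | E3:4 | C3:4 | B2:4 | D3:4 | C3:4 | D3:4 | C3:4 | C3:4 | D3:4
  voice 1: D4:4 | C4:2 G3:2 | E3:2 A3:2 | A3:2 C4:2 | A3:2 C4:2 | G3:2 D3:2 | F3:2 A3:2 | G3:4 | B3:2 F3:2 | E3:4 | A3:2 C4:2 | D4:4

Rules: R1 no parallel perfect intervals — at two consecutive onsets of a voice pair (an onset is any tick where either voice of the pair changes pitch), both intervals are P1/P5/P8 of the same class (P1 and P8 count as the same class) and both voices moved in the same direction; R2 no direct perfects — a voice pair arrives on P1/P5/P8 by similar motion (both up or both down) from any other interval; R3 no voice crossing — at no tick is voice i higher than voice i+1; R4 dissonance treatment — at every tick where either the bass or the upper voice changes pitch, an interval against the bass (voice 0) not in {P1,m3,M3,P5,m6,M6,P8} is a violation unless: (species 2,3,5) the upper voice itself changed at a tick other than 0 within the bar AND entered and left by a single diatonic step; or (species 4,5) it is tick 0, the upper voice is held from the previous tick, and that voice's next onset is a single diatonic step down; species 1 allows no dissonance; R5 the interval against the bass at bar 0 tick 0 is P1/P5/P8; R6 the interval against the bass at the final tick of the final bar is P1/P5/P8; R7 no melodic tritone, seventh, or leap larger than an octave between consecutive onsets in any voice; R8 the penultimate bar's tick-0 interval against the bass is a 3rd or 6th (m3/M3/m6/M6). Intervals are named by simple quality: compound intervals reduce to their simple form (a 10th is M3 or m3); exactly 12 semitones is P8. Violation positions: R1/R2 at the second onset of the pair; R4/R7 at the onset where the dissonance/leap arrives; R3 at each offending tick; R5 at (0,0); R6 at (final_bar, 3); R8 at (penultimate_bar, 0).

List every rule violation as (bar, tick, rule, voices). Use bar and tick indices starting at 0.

(3, 0, R4, (0, 1))
(7, 0, R1, (0, 1))
(8, 2, R7, (1,))
(11, 0, R1, (0, 1))

bar 0: v0=D3 v1=D4 downbeat P8
bar 1: v0=E3 v1=C4 downbeat m6
bar 2: v0=C3 v1=E3 downbeat M3
bar 3: v0=E3 v1=A3 downbeat P4
bar 4: v0=C3 v1=A3 downbeat M6
bar 5: v0=B2 v1=G3 downbeat m6
bar 6: v0=D3 v1=F3 downbeat m3
bar 7: v0=C3 v1=G3 downbeat P5
bar 8: v0=D3 v1=B3 downbeat M6
bar 9: v0=C3 v1=E3 downbeat M3
bar 10: v0=C3 v1=A3 downbeat M6
bar 11: v0=D3 v1=D4 downbeat P8
  -> R4 @ bar 3 tick 0 v(0, 1): E3/A3 P4 untreated
  -> R1 @ bar 7 tick 0 v(0, 1): D3/A3 P5 -> C3/G3 P5 similar
  -> R7 @ bar 8 tick 2 v(1,): B3->F3 leap 6st
  -> R1 @ bar 11 tick 0 v(0, 1): C3/C4 P8 -> D3/D4 P8 similar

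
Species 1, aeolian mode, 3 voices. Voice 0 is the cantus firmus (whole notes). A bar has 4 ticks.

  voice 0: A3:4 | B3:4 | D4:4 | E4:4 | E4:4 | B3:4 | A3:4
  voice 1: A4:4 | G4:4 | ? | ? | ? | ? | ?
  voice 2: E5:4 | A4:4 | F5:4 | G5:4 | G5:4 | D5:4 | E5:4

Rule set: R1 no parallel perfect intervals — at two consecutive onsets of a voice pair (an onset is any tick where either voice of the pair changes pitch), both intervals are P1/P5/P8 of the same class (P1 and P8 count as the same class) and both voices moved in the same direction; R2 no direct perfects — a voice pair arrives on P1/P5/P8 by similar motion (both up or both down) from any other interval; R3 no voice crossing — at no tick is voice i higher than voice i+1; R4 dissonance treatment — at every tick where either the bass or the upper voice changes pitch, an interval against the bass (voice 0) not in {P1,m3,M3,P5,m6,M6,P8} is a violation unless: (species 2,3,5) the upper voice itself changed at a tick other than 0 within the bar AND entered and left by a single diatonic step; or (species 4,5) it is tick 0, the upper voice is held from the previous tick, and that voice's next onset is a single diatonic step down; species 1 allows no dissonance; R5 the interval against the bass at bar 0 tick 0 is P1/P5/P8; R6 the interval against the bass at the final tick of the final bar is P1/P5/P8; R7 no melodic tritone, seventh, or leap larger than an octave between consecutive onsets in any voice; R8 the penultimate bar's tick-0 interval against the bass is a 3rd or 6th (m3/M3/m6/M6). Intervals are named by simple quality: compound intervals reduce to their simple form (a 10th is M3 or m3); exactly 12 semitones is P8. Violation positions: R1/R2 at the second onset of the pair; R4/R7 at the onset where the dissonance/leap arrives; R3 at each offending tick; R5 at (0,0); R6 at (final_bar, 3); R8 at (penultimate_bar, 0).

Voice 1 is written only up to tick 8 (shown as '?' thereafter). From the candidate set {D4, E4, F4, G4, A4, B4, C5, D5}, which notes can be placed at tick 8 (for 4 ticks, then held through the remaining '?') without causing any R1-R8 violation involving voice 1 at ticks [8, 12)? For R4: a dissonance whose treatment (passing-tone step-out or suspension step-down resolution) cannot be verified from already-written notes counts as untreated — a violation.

{B4, D4, F4}

D4: legal
E4: violates R4
F4: legal
G4: violates R4
A4: violates R2
B4: legal
C5: violates R4
D5: violates R2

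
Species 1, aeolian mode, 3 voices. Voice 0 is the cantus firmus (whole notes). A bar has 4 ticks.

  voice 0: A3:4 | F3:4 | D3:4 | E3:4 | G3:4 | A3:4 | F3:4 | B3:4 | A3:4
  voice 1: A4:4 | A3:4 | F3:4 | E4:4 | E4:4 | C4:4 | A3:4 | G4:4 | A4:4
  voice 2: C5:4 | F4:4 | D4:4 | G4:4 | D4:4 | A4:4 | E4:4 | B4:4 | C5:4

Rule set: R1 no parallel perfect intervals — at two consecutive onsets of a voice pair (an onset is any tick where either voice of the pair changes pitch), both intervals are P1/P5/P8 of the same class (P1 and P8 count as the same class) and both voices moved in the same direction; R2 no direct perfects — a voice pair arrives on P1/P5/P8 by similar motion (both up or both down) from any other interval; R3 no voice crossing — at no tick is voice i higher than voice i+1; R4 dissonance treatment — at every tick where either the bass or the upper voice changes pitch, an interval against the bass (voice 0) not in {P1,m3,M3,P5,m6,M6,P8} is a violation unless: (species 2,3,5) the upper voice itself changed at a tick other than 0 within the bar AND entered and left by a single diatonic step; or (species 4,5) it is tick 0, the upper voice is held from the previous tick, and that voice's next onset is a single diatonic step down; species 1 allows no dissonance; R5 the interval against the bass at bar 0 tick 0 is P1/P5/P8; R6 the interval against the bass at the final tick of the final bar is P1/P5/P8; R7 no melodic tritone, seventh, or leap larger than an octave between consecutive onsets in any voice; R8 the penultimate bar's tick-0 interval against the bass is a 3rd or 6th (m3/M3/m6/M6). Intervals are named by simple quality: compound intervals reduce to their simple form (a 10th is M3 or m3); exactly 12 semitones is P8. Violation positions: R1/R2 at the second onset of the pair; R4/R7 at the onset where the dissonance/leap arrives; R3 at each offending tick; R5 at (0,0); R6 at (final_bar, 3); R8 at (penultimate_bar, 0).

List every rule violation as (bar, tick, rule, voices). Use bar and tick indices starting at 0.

bar 0: v0=A3 v1=A4 v2=C5 downbeat m3
bar 1: v0=F3 v1=A3 v2=F4 downbeat P8
bar 2: v0=D3 v1=F3 v2=D4 downbeat P8
bar 3: v0=E3 v1=E4 v2=G4 downbeat m3
bar 4: v0=G3 v1=E4 v2=D4 downbeat P5
bar 5: v0=A3 v1=C4 v2=A4 downbeat P8
bar 6: v0=F3 v1=A3 v2=E4 downbeat M7
bar 7: v0=B3 v1=G4 v2=B4 downbeat P8
bar 8: v0=A3 v1=A4 v2=C5 downbeat m3
  -> R5 @ bar 0 tick 0 v(0, 2): opens on m3
  -> R2 @ bar 1 tick 0 v(0, 2): A3/C5 m3 -> F3/F4 P8 similar
  -> R1 @ bar 2 tick 0 v(0, 2): F3/F4 P8 -> D3/D4 P8 similar
  -> R2 @ bar 3 tick 0 v(0, 1): D3/F3 m3 -> E3/E4 P8 similar
  -> R7 @ bar 3 tick 0 v(1,): F3->E4 leap 11st
  -> R3 @ bar 4 tick 0 v(1, 2): E4 above D4
  -> R3 @ bar 4 tick 1 v(1, 2): E4 above D4
  -> R3 @ bar 4 tick 2 v(1, 2): E4 above D4
  -> R3 @ bar 4 tick 3 v(1, 2): E4 above D4
  -> R2 @ bar 5 tick 0 v(0, 2): G3/D4 P5 -> A3/A4 P8 similar
  -> R2 @ bar 6 tick 0 v(1, 2): C4/A4 M6 -> A3/E4 P5 similar
  -> R4 @ bar 6 tick 0 v(0, 2): F3/E4 M7 untreated
  -> R2 @ bar 7 tick 0 v(0, 2): F3/E4 M7 -> B3/B4 P8 similar
  -> R7 @ bar 7 tick 0 v(0,): F3->B3 leap 6st
  -> R7 @ bar 7 tick 0 v(1,): A3->G4 leap 10st
  -> R8 @ bar 7 tick 0 v(0, 2): penult P8 not 3rd/6th
  -> R6 @ bar 8 tick 3 v(0, 2): closes on m3

(0, 0, R5, (0, 2))
(1, 0, R2, (0, 2))
(2, 0, R1, (0, 2))
(3, 0, R2, (0, 1))
(3, 0, R7, (1,))
(4, 0, R3, (1, 2))
(4, 1, R3, (1, 2))
(4, 2, R3, (1, 2))
(4, 3, R3, (1, 2))
(5, 0, R2, (0, 2))
(6, 0, R2, (1, 2))
(6, 0, R4, (0, 2))
(7, 0, R2, (0, 2))
(7, 0, R7, (0,))
(7, 0, R7, (1,))
(7, 0, R8, (0, 2))
(8, 3, R6, (0, 2))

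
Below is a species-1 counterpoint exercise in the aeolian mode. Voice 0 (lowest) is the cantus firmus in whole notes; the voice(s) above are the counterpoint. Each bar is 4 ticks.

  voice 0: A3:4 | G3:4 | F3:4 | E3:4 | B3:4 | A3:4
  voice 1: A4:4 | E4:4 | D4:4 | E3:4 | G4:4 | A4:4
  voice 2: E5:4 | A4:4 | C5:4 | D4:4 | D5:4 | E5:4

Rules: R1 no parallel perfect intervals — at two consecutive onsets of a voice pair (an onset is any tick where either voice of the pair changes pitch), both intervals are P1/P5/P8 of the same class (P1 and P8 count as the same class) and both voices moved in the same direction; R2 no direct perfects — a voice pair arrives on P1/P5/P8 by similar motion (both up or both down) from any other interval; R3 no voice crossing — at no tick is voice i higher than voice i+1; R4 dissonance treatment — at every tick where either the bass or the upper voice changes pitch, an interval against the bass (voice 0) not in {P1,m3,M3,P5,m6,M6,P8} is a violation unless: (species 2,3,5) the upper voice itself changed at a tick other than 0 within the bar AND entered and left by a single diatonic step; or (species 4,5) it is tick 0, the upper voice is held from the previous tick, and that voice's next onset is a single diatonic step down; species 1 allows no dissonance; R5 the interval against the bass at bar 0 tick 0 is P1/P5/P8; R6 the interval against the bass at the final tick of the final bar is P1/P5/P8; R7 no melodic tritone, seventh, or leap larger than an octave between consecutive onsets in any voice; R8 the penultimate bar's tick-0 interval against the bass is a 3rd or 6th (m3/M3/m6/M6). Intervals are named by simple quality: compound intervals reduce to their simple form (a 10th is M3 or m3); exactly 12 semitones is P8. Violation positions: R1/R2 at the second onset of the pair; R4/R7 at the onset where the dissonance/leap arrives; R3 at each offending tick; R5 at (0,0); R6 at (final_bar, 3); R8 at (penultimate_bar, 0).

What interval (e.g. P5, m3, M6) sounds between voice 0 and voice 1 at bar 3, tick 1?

P1

voice 0=E3 voice 1=E3 -> P1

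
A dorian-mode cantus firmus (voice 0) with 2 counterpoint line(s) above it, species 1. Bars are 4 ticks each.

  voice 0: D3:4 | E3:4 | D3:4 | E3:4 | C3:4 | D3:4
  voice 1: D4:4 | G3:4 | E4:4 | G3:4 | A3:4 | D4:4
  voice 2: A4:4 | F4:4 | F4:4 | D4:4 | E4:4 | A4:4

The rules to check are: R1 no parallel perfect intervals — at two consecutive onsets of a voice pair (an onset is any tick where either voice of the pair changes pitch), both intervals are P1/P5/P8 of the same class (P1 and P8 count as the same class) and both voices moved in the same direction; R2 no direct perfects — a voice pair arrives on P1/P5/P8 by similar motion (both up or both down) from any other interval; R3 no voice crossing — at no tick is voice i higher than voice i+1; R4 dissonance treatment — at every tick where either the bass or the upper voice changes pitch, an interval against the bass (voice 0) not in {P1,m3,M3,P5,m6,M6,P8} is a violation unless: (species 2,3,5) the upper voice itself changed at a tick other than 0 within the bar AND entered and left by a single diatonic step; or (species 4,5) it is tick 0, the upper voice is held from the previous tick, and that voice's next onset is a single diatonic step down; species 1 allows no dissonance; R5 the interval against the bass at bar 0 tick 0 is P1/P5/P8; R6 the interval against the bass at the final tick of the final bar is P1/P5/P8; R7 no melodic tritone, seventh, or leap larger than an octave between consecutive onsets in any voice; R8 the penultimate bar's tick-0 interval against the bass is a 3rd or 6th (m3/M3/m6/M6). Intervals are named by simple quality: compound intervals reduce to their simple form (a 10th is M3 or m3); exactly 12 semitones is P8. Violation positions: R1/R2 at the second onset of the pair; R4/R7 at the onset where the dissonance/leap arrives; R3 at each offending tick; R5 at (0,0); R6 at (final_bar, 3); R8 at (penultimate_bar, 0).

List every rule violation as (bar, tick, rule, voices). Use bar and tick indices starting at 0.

(1, 0, R4, (0, 2))
(2, 0, R4, (0, 1))
(3, 0, R2, (1, 2))
(3, 0, R4, (0, 2))
(4, 0, R1, (1, 2))
(5, 0, R1, (1, 2))
(5, 0, R2, (0, 1))
(5, 0, R2, (0, 2))

bar 0: v0=D3 v1=D4 v2=A4 downbeat P5
bar 1: v0=E3 v1=G3 v2=F4 downbeat m2
bar 2: v0=D3 v1=E4 v2=F4 downbeat m3
bar 3: v0=E3 v1=G3 v2=D4 downbeat m7
bar 4: v0=C3 v1=A3 v2=E4 downbeat M3
bar 5: v0=D3 v1=D4 v2=A4 downbeat P5
  -> R4 @ bar 1 tick 0 v(0, 2): E3/F4 m2 untreated
  -> R4 @ bar 2 tick 0 v(0, 1): D3/E4 M2 untreated
  -> R2 @ bar 3 tick 0 v(1, 2): E4/F4 m2 -> G3/D4 P5 similar
  -> R4 @ bar 3 tick 0 v(0, 2): E3/D4 m7 untreated
  -> R1 @ bar 4 tick 0 v(1, 2): G3/D4 P5 -> A3/E4 P5 similar
  -> R1 @ bar 5 tick 0 v(1, 2): A3/E4 P5 -> D4/A4 P5 similar
  -> R2 @ bar 5 tick 0 v(0, 1): C3/A3 M6 -> D3/D4 P8 similar
  -> R2 @ bar 5 tick 0 v(0, 2): C3/E4 M3 -> D3/A4 P5 similar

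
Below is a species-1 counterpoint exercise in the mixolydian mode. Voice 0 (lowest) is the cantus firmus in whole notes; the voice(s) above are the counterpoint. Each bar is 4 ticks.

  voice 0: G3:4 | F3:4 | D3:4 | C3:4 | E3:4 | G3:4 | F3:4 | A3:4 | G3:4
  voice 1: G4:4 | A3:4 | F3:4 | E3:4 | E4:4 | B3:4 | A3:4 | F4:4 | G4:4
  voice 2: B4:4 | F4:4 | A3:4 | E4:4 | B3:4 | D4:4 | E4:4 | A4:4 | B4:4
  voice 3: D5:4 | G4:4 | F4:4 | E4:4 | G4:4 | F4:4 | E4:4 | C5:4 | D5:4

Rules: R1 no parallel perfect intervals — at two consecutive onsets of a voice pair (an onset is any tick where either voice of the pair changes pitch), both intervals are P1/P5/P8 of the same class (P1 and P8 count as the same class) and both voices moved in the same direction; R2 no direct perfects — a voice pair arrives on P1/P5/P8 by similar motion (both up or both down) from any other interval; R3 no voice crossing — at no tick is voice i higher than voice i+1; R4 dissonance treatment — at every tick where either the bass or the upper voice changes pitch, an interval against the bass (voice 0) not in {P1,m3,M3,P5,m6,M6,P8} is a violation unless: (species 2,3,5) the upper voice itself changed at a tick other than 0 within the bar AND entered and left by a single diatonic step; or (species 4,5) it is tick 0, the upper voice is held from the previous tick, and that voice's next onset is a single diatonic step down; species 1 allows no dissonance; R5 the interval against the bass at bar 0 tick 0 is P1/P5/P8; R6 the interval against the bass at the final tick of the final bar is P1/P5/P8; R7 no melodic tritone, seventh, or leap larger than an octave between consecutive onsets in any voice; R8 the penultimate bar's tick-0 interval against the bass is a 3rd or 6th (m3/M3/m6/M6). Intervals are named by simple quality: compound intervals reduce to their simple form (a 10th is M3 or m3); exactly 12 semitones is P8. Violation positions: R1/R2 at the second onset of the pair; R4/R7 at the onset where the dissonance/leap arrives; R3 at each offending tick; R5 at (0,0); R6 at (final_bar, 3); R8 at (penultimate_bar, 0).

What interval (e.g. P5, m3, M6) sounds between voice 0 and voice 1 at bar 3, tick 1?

M3

voice 0=C3 voice 1=E3 -> M3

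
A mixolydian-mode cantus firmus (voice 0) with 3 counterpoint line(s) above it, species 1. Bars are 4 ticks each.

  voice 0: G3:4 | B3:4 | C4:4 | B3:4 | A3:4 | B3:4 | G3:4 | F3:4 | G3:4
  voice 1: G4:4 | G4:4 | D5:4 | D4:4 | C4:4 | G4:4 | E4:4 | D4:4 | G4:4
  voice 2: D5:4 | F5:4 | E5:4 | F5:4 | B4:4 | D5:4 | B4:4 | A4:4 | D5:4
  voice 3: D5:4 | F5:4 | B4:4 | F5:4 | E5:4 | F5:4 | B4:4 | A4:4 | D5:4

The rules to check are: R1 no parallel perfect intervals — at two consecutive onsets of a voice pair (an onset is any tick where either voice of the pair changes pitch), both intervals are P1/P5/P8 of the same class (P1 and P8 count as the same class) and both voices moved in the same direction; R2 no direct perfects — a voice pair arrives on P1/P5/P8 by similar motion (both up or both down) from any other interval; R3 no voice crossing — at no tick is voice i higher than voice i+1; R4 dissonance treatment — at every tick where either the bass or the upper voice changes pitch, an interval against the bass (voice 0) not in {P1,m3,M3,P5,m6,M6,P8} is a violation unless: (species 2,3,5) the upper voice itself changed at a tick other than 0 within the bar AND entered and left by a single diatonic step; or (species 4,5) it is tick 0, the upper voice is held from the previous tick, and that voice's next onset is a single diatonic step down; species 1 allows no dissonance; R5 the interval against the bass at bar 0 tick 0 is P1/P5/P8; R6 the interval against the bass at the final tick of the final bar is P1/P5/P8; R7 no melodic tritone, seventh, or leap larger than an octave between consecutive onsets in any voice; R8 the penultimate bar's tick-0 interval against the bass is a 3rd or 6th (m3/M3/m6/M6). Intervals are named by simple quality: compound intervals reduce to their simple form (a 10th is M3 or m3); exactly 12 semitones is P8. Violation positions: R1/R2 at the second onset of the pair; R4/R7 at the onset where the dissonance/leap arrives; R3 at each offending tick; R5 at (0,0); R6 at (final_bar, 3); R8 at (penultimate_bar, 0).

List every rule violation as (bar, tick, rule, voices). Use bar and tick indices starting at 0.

(1, 0, R1, (2, 3))
(1, 0, R4, (0, 2))
(1, 0, R4, (0, 3))
(2, 0, R3, (2, 3))
(2, 0, R4, (0, 1))
(2, 0, R4, (0, 3))
(2, 0, R7, (3,))
(2, 1, R3, (2, 3))
(2, 2, R3, (2, 3))
(2, 3, R3, (2, 3))
(3, 0, R2, (2, 3))
(3, 0, R4, (0, 2))
(3, 0, R4, (0, 3))
(3, 0, R7, (3,))
(4, 0, R2, (0, 3))
(4, 0, R4, (0, 2))
(4, 0, R7, (2,))
(5, 0, R2, (1, 2))
(5, 0, R4, (0, 3))
(6, 0, R1, (1, 2))
(6, 0, R2, (1, 3))
(6, 0, R2, (2, 3))
(6, 0, R7, (3,))
(7, 0, R1, (1, 2))
(7, 0, R1, (1, 3))
(7, 0, R1, (2, 3))
(8, 0, R1, (1, 2))
(8, 0, R1, (1, 3))
(8, 0, R1, (2, 3))
(8, 0, R2, (0, 1))
(8, 0, R2, (0, 2))
(8, 0, R2, (0, 3))

bar 0: v0=G3 v1=G4 v2=D5 v3=D5 downbeat P5
bar 1: v0=B3 v1=G4 v2=F5 v3=F5 downbeat TT
bar 2: v0=C4 v1=D5 v2=E5 v3=B4 downbeat M7
bar 3: v0=B3 v1=D4 v2=F5 v3=F5 downbeat TT
bar 4: v0=A3 v1=C4 v2=B4 v3=E5 downbeat P5
bar 5: v0=B3 v1=G4 v2=D5 v3=F5 downbeat TT
bar 6: v0=G3 v1=E4 v2=B4 v3=B4 downbeat M3
bar 7: v0=F3 v1=D4 v2=A4 v3=A4 downbeat M3
bar 8: v0=G3 v1=G4 v2=D5 v3=D5 downbeat P5
  -> R1 @ bar 1 tick 0 v(2, 3): D5/D5 P1 -> F5/F5 P1 similar
  -> R4 @ bar 1 tick 0 v(0, 2): B3/F5 TT untreated
  -> R4 @ bar 1 tick 0 v(0, 3): B3/F5 TT untreated
  -> R3 @ bar 2 tick 0 v(2, 3): E5 above B4
  -> R4 @ bar 2 tick 0 v(0, 1): C4/D5 M2 untreated
  -> R4 @ bar 2 tick 0 v(0, 3): C4/B4 M7 untreated
  -> R7 @ bar 2 tick 0 v(3,): F5->B4 leap 6st
  -> R3 @ bar 2 tick 1 v(2, 3): E5 above B4
  -> R3 @ bar 2 tick 2 v(2, 3): E5 above B4
  -> R3 @ bar 2 tick 3 v(2, 3): E5 above B4
  -> R2 @ bar 3 tick 0 v(2, 3): E5/B4 P4 -> F5/F5 P1 similar
  -> R4 @ bar 3 tick 0 v(0, 2): B3/F5 TT untreated
  -> R4 @ bar 3 tick 0 v(0, 3): B3/F5 TT untreated
  -> R7 @ bar 3 tick 0 v(3,): B4->F5 leap 6st
  -> R2 @ bar 4 tick 0 v(0, 3): B3/F5 TT -> A3/E5 P5 similar
  -> R4 @ bar 4 tick 0 v(0, 2): A3/B4 M2 untreated
  -> R7 @ bar 4 tick 0 v(2,): F5->B4 leap 6st
  -> R2 @ bar 5 tick 0 v(1, 2): C4/B4 M7 -> G4/D5 P5 similar
  -> R4 @ bar 5 tick 0 v(0, 3): B3/F5 TT untreated
  -> R1 @ bar 6 tick 0 v(1, 2): G4/D5 P5 -> E4/B4 P5 similar
  -> R2 @ bar 6 tick 0 v(1, 3): G4/F5 m7 -> E4/B4 P5 similar
  -> R2 @ bar 6 tick 0 v(2, 3): D5/F5 m3 -> B4/B4 P1 similar
  -> R7 @ bar 6 tick 0 v(3,): F5->B4 leap 6st
  -> R1 @ bar 7 tick 0 v(1, 2): E4/B4 P5 -> D4/A4 P5 similar
  -> R1 @ bar 7 tick 0 v(1, 3): E4/B4 P5 -> D4/A4 P5 similar
  -> R1 @ bar 7 tick 0 v(2, 3): B4/B4 P1 -> A4/A4 P1 similar
  -> R1 @ bar 8 tick 0 v(1, 2): D4/A4 P5 -> G4/D5 P5 similar
  -> R1 @ bar 8 tick 0 v(1, 3): D4/A4 P5 -> G4/D5 P5 similar
  -> R1 @ bar 8 tick 0 v(2, 3): A4/A4 P1 -> D5/D5 P1 similar
  -> R2 @ bar 8 tick 0 v(0, 1): F3/D4 M6 -> G3/G4 P8 similar
  -> R2 @ bar 8 tick 0 v(0, 2): F3/A4 M3 -> G3/D5 P5 similar
  -> R2 @ bar 8 tick 0 v(0, 3): F3/A4 M3 -> G3/D5 P5 similar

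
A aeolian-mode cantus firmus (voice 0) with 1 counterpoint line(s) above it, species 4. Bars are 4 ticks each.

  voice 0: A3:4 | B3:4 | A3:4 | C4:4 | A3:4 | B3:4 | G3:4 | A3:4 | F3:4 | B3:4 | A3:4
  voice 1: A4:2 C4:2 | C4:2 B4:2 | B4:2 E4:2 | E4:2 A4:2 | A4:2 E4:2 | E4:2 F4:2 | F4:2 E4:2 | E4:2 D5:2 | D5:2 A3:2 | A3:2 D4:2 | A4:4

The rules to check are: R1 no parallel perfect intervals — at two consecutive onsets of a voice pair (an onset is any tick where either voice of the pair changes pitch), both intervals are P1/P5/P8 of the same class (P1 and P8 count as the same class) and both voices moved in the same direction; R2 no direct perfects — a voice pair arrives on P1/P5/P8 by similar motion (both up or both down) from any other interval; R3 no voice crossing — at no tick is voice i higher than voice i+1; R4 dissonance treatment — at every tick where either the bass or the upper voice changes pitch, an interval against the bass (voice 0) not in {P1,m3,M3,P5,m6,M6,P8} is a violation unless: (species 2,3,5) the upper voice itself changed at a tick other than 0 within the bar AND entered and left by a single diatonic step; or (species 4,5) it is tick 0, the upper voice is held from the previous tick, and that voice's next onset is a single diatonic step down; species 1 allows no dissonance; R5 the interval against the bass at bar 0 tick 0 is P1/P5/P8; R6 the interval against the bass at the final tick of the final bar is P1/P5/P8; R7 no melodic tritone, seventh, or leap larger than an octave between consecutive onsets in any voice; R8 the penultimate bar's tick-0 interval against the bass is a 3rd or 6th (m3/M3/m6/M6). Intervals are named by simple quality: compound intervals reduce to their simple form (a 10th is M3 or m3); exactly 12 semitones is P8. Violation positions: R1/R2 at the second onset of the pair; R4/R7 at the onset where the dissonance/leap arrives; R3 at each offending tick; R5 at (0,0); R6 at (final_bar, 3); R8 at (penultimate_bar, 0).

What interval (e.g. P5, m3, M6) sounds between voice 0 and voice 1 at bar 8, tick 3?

voice 0=F3 voice 1=A3 -> M3

M3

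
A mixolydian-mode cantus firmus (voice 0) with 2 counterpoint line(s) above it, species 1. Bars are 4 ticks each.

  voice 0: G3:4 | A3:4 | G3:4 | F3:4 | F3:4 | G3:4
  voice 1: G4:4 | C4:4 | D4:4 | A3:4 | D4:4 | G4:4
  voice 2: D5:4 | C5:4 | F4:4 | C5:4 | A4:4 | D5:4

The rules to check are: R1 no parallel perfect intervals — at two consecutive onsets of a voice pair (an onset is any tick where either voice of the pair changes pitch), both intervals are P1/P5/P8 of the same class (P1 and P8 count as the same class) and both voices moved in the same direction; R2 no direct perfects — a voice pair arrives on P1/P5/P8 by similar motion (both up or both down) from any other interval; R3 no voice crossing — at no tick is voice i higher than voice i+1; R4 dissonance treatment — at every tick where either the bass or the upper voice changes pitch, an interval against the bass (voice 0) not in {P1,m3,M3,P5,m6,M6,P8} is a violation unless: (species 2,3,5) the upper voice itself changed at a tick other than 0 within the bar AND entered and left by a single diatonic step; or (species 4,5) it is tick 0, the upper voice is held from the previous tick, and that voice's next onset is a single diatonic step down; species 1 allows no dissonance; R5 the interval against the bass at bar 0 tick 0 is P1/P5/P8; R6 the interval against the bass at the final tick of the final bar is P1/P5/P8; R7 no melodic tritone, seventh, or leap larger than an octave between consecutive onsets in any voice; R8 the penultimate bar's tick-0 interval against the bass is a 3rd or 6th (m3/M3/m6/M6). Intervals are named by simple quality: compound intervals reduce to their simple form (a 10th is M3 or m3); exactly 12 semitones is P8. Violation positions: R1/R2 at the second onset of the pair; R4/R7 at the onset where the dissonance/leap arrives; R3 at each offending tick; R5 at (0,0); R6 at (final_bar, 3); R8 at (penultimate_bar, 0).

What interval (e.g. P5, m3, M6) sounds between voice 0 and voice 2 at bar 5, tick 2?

P5

voice 0=G3 voice 2=D5 -> P5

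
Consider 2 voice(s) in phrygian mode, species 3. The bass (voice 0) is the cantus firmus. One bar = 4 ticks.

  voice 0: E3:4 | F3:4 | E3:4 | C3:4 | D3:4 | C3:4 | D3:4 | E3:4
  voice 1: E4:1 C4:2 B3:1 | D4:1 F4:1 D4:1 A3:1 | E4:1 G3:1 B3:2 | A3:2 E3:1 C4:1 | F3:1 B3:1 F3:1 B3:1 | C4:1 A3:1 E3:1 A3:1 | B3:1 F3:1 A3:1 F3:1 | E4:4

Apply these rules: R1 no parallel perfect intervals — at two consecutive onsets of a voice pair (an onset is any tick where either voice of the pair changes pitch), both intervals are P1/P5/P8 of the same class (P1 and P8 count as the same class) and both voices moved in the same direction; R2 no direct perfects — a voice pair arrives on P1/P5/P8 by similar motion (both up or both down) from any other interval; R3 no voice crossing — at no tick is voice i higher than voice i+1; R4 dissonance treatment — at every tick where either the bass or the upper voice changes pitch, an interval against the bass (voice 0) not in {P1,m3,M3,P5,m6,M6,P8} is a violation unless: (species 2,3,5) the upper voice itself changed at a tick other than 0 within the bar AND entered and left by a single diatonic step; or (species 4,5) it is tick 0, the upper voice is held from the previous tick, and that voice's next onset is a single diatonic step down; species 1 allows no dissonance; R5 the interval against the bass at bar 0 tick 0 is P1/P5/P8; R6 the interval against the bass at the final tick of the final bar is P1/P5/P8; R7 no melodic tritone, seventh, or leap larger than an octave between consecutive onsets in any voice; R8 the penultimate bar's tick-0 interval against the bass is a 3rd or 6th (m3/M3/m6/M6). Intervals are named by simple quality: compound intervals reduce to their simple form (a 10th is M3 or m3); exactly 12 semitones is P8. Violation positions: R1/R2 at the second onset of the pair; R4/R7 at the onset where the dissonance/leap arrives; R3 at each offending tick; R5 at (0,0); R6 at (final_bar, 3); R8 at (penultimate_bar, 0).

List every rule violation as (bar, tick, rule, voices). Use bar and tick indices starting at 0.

bar 0: v0=E3 v1=E4 downbeat P8
bar 1: v0=F3 v1=D4 downbeat M6
bar 2: v0=E3 v1=E4 downbeat P8
bar 3: v0=C3 v1=A3 downbeat M6
bar 4: v0=D3 v1=F3 downbeat m3
bar 5: v0=C3 v1=C4 downbeat P8
bar 6: v0=D3 v1=B3 downbeat M6
bar 7: v0=E3 v1=E4 downbeat P8
  -> R7 @ bar 4 tick 1 v(1,): F3->B3 leap 6st
  -> R7 @ bar 4 tick 2 v(1,): B3->F3 leap 6st
  -> R7 @ bar 4 tick 3 v(1,): F3->B3 leap 6st
  -> R7 @ bar 6 tick 1 v(1,): B3->F3 leap 6st
  -> R2 @ bar 7 tick 0 v(0, 1): D3/F3 m3 -> E3/E4 P8 similar
  -> R7 @ bar 7 tick 0 v(1,): F3->E4 leap 11st

(4, 1, R7, (1,))
(4, 2, R7, (1,))
(4, 3, R7, (1,))
(6, 1, R7, (1,))
(7, 0, R2, (0, 1))
(7, 0, R7, (1,))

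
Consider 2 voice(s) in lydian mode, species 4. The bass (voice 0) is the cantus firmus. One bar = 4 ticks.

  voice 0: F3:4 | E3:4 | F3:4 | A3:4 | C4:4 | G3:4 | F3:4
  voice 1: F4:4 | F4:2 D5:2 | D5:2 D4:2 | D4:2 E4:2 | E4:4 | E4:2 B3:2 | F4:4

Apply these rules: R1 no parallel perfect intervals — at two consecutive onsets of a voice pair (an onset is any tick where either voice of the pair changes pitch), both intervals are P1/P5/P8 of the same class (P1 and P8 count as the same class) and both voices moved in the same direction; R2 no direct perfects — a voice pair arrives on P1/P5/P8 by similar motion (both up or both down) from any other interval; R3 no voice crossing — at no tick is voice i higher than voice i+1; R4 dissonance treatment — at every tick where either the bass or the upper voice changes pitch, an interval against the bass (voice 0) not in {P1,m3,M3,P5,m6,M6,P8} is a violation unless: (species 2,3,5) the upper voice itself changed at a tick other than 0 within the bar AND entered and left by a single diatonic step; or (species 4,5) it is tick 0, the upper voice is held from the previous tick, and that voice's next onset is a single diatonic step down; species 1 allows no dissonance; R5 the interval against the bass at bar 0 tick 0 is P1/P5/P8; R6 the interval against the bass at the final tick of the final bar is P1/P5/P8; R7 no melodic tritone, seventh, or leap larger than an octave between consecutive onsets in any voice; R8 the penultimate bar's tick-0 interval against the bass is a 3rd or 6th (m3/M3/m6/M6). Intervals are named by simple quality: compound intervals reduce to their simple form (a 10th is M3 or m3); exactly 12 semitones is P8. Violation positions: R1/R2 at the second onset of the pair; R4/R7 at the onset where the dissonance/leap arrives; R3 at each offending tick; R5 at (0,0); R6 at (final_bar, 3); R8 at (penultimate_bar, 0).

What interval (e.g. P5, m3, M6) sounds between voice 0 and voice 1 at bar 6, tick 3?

voice 0=F3 voice 1=F4 -> P8

P8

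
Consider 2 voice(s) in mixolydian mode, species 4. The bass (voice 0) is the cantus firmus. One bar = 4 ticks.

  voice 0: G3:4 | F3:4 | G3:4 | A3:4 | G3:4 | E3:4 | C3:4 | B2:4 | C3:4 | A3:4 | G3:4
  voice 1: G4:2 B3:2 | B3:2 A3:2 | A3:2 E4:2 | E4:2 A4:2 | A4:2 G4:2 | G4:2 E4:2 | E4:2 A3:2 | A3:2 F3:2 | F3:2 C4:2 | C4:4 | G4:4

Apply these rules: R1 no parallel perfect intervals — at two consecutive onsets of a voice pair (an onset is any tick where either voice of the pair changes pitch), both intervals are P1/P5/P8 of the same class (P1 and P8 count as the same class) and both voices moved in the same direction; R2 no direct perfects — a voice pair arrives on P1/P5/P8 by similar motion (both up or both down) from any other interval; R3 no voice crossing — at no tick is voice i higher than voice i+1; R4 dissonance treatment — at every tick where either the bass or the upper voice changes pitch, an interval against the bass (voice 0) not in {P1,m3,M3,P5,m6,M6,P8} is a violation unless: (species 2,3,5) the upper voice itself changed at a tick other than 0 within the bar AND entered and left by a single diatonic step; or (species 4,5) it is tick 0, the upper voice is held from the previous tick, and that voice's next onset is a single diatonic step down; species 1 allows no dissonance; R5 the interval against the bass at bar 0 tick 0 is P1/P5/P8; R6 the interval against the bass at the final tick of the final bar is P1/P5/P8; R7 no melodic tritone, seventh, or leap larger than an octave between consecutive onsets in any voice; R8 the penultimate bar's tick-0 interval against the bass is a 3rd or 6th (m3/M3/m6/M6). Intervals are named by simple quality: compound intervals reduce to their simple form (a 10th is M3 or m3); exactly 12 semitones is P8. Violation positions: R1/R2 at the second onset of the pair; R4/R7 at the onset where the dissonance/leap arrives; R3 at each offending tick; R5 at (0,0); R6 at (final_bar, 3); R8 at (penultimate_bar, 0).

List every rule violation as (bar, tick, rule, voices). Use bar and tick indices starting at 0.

bar 0: v0=G3 v1=G4 downbeat P8
bar 1: v0=F3 v1=B3 downbeat TT
bar 2: v0=G3 v1=A3 downbeat M2
bar 3: v0=A3 v1=E4 downbeat P5
bar 4: v0=G3 v1=A4 downbeat M2
bar 5: v0=E3 v1=G4 downbeat m3
bar 6: v0=C3 v1=E4 downbeat M3
bar 7: v0=B2 v1=A3 downbeat m7
bar 8: v0=C3 v1=F3 downbeat P4
bar 9: v0=A3 v1=C4 downbeat m3
bar 10: v0=G3 v1=G4 downbeat P8
  -> R4 @ bar 2 tick 0 v(0, 1): G3/A3 M2 untreated
  -> R4 @ bar 7 tick 0 v(0, 1): B2/A3 m7 untreated
  -> R4 @ bar 7 tick 2 v(0, 1): B2/F3 TT untreated
  -> R4 @ bar 8 tick 0 v(0, 1): C3/F3 P4 untreated

(2, 0, R4, (0, 1))
(7, 0, R4, (0, 1))
(7, 2, R4, (0, 1))
(8, 0, R4, (0, 1))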